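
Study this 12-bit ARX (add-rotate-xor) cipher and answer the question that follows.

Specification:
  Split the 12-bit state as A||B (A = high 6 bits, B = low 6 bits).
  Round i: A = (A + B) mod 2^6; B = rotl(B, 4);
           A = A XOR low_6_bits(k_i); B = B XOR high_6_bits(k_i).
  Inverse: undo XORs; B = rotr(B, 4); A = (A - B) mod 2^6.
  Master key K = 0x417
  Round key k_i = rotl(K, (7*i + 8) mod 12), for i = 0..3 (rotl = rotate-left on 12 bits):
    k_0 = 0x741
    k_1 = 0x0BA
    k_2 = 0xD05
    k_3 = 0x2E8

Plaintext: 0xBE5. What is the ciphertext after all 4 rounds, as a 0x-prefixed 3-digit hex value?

0x3CA

s_0 = plaintext = 0xBE5
s_1 = Round(s_0, k_0) = 0x544
s_2 = Round(s_1, k_1) = 0x8C3
s_3 = Round(s_2, k_2) = 0x8C4
s_4 = Round(s_3, k_3) = 0x3CA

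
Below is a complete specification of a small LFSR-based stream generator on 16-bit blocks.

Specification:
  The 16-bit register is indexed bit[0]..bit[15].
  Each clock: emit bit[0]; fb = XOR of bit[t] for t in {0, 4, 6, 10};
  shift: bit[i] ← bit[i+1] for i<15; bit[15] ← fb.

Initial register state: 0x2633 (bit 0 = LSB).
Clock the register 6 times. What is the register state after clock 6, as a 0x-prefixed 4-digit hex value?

reg_0 = 0x2633
clock 1: out=1, reg = 0x9319
clock 2: out=1, reg = 0x498C
clock 3: out=0, reg = 0x24C6
clock 4: out=0, reg = 0x1263
clock 5: out=1, reg = 0x0931
clock 6: out=1, reg = 0x0498

0x0498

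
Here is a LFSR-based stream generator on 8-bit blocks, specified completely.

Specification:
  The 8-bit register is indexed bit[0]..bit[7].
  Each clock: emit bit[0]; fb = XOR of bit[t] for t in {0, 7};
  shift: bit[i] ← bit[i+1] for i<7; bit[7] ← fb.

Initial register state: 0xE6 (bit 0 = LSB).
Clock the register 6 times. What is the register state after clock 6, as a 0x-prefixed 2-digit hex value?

0x77

reg_0 = 0xE6
clock 1: out=0, reg = 0xF3
clock 2: out=1, reg = 0x79
clock 3: out=1, reg = 0xBC
clock 4: out=0, reg = 0xDE
clock 5: out=0, reg = 0xEF
clock 6: out=1, reg = 0x77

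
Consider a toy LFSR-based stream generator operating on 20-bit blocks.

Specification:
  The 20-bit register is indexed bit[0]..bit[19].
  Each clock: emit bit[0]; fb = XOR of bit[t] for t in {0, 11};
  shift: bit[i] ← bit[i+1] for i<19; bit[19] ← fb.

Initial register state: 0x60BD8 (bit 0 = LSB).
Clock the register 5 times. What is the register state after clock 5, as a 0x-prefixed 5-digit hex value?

reg_0 = 0x60BD8
clock 1: out=0, reg = 0xB05EC
clock 2: out=0, reg = 0x582F6
clock 3: out=0, reg = 0x2C17B
clock 4: out=1, reg = 0x960BD
clock 5: out=1, reg = 0xCB05E

0xCB05E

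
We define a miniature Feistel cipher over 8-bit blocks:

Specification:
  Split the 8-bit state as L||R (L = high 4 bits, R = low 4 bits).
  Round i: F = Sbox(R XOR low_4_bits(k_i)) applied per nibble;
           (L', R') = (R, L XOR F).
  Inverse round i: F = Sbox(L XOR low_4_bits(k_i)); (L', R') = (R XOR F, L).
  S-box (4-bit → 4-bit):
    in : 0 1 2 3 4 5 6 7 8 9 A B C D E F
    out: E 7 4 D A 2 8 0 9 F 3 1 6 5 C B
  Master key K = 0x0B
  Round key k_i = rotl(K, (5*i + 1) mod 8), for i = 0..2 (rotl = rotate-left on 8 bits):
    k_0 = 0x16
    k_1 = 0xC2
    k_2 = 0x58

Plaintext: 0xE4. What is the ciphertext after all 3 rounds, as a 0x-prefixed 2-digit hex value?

0xD8

s_0 = plaintext = 0xE4
s_1 = Round(s_0, k_0) = 0x4A
s_2 = Round(s_1, k_1) = 0xAD
s_3 = Round(s_2, k_2) = 0xD8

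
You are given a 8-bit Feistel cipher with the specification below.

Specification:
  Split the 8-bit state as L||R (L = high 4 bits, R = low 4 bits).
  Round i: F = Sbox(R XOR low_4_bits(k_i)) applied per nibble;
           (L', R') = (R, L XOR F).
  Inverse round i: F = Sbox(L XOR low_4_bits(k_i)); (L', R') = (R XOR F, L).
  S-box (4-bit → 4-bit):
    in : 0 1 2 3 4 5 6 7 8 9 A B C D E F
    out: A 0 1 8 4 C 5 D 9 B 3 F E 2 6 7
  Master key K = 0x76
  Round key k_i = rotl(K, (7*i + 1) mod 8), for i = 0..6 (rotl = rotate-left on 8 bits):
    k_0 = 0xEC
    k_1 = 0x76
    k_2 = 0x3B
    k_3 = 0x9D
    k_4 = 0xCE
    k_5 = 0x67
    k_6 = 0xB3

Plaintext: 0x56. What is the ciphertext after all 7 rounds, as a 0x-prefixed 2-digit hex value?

s_0 = plaintext = 0x56
s_1 = Round(s_0, k_0) = 0x66
s_2 = Round(s_1, k_1) = 0x6C
s_3 = Round(s_2, k_2) = 0xCB
s_4 = Round(s_3, k_3) = 0xB9
s_5 = Round(s_4, k_4) = 0x96
s_6 = Round(s_5, k_5) = 0x69
s_7 = Round(s_6, k_6) = 0x95

0x95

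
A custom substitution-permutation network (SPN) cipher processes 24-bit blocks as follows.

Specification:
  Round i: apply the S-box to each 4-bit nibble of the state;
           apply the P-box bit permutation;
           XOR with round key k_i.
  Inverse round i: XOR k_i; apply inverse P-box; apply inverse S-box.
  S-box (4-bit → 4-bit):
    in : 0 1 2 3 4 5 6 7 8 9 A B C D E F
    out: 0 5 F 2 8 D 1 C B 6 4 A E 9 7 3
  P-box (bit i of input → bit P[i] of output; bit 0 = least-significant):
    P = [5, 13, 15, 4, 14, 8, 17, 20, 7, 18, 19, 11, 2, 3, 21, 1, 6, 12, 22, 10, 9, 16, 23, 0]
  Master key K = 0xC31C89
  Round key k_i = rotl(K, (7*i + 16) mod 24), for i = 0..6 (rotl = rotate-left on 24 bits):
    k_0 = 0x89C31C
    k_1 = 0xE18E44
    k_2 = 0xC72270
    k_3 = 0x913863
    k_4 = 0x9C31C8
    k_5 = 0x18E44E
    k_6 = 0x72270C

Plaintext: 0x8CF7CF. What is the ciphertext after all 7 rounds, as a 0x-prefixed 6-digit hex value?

s_0 = plaintext = 0x8CF7CF
s_1 = Round(s_0, k_0) = 0xD2FC31
s_2 = Round(s_1, k_1) = 0xAD1129
s_3 = Round(s_2, k_2) = 0x7DC7B4
s_4 = Round(s_3, k_3) = 0x293538
s_5 = Round(s_4, k_4) = 0x550A71
s_6 = Round(s_5, k_5) = 0xC2622F
s_7 = Round(s_6, k_6) = 0xAD5AE9

0xAD5AE9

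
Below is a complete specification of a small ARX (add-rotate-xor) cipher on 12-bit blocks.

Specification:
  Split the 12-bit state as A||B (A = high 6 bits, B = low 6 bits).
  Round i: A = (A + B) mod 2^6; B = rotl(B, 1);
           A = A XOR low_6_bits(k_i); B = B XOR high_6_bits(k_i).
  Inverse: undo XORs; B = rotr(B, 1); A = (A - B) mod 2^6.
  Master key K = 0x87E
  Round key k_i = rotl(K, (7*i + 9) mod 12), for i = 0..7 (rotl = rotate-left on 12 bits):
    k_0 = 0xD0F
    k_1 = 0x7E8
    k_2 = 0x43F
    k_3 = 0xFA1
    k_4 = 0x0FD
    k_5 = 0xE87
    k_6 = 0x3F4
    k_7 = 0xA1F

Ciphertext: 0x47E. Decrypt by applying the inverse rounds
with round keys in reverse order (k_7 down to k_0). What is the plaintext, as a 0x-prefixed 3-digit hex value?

0x02A

s_0 = ciphertext = 0x47E
s_1 = InvRound(s_0, k_7) = 0x0CB
s_2 = InvRound(s_1, k_6) = 0xD42
s_3 = InvRound(s_2, k_5) = 0x59C
s_4 = InvRound(s_3, k_4) = 0xF2F
s_5 = InvRound(s_4, k_3) = 0xD68
s_6 = InvRound(s_5, k_2) = 0xB9C
s_7 = InvRound(s_6, k_1) = 0x961
s_8 = InvRound(s_7, k_0) = 0x02A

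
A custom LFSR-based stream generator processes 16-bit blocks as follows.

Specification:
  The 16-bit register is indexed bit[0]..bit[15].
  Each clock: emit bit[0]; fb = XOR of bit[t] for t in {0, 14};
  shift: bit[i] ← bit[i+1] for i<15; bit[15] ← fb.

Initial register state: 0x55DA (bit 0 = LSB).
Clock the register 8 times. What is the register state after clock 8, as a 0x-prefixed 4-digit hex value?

0xC755

reg_0 = 0x55DA
clock 1: out=0, reg = 0xAAED
clock 2: out=1, reg = 0xD576
clock 3: out=0, reg = 0xEABB
clock 4: out=1, reg = 0x755D
clock 5: out=1, reg = 0x3AAE
clock 6: out=0, reg = 0x1D57
clock 7: out=1, reg = 0x8EAB
clock 8: out=1, reg = 0xC755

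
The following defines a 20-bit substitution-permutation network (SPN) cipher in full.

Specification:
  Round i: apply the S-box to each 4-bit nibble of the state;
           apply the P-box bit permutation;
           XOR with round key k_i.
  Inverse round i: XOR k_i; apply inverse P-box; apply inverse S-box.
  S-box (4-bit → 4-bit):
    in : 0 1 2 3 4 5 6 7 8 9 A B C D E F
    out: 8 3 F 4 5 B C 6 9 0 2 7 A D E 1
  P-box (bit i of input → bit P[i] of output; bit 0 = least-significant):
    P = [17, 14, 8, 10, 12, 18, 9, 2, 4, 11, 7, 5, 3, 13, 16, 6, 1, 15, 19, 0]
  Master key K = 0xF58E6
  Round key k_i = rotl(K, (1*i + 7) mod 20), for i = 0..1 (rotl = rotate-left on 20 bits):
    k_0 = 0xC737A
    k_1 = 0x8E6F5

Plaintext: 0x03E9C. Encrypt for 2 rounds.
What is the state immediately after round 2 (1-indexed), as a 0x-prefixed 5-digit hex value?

s_0 = plaintext = 0x03E9C
s_1 = Round(s_0, k_0) = 0xD3FDB
s_2 = Round(s_1, k_1) = 0x3B5E2

0x3B5E2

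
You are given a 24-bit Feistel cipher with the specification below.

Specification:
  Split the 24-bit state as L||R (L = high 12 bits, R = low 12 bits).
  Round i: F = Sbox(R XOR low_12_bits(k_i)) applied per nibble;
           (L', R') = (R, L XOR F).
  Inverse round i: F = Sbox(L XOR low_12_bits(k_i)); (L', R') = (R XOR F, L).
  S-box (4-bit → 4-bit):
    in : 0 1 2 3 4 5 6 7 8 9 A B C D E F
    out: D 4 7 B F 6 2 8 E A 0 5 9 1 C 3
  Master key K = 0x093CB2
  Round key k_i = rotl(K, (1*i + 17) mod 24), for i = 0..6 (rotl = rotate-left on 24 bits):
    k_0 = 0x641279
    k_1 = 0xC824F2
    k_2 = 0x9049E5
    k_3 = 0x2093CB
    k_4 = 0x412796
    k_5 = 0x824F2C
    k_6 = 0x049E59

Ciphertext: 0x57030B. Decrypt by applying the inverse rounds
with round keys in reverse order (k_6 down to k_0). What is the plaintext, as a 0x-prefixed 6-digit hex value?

0xE952EB

s_0 = ciphertext = 0x57030B
s_1 = InvRound(s_0, k_6) = 0x671570
s_2 = InvRound(s_1, k_5) = 0xF11671
s_3 = InvRound(s_2, k_4) = 0x899F11
s_4 = InvRound(s_3, k_3) = 0xA76899
s_5 = InvRound(s_4, k_2) = 0x332A76
s_6 = InvRound(s_5, k_1) = 0x2EB332
s_7 = InvRound(s_6, k_0) = 0xE952EB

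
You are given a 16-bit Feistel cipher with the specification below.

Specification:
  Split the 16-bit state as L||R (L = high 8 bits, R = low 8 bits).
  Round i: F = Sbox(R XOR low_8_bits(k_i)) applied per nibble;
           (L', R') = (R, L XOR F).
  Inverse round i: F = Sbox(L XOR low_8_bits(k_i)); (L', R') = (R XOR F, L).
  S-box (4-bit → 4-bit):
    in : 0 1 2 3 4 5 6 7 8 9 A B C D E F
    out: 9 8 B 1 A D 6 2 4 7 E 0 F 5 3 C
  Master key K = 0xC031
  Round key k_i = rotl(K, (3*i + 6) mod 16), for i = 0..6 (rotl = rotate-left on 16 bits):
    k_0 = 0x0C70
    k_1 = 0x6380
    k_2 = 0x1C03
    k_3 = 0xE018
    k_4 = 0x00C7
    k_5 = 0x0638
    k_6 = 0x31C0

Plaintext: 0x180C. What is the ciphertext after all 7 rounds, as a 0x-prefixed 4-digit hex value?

s_0 = plaintext = 0x180C
s_1 = Round(s_0, k_0) = 0x0C37
s_2 = Round(s_1, k_1) = 0x370E
s_3 = Round(s_2, k_2) = 0x0EA2
s_4 = Round(s_3, k_3) = 0xA200
s_5 = Round(s_4, k_4) = 0x0050
s_6 = Round(s_5, k_5) = 0x5064
s_7 = Round(s_6, k_6) = 0x64BA

0x64BA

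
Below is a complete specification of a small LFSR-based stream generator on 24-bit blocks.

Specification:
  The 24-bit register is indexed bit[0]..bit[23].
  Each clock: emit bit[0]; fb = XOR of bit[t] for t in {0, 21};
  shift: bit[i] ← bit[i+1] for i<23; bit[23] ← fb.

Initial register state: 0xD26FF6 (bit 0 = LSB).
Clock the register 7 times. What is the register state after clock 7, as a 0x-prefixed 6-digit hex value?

0xE1A4DF

reg_0 = 0xD26FF6
clock 1: out=0, reg = 0x6937FB
clock 2: out=1, reg = 0x349BFD
clock 3: out=1, reg = 0x1A4DFE
clock 4: out=0, reg = 0x0D26FF
clock 5: out=1, reg = 0x86937F
clock 6: out=1, reg = 0xC349BF
clock 7: out=1, reg = 0xE1A4DF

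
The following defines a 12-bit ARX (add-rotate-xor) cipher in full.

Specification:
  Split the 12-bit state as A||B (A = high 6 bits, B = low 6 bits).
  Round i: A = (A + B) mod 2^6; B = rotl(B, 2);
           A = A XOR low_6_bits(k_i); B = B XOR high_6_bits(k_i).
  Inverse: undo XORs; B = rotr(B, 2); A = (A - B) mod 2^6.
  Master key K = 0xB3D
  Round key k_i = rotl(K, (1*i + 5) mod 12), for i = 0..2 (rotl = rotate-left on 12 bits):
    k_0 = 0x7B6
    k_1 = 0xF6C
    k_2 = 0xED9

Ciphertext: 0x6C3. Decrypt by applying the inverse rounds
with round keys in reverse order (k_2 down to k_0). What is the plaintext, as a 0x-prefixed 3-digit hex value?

s_0 = ciphertext = 0x6C3
s_1 = InvRound(s_0, k_2) = 0xD0E
s_2 = InvRound(s_1, k_1) = 0x73C
s_3 = InvRound(s_2, k_0) = 0x0A8

0x0A8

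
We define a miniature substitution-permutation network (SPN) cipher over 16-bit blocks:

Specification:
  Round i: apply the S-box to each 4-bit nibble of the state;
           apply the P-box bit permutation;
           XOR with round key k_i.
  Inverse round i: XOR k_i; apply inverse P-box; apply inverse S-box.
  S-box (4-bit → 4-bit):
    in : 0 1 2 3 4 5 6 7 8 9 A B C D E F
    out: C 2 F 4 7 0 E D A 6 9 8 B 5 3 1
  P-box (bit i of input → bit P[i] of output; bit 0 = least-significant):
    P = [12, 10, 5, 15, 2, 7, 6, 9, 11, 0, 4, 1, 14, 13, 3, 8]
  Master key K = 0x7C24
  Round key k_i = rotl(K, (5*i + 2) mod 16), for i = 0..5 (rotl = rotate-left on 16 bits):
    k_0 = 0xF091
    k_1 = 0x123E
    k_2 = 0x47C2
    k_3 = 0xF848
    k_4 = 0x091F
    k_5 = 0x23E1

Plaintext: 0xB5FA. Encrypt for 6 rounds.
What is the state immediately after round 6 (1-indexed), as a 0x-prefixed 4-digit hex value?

s_0 = plaintext = 0xB5FA
s_1 = Round(s_0, k_0) = 0x6195
s_2 = Round(s_1, k_1) = 0x33F7
s_3 = Round(s_2, k_2) = 0xD7FE
s_4 = Round(s_3, k_3) = 0xA456
s_5 = Round(s_4, k_4) = 0xC42E
s_6 = Round(s_5, k_5) = 0x5C34

0x5C34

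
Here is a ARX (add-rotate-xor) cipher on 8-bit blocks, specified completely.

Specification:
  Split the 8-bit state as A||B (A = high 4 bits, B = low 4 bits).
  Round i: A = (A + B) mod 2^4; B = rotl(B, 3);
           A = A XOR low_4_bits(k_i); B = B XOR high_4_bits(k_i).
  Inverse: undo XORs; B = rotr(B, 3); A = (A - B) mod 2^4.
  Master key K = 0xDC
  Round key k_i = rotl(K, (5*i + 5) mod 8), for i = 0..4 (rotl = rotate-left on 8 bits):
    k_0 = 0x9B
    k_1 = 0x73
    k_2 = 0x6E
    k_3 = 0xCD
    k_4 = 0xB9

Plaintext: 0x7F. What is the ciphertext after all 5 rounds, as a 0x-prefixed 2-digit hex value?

s_0 = plaintext = 0x7F
s_1 = Round(s_0, k_0) = 0xD6
s_2 = Round(s_1, k_1) = 0x04
s_3 = Round(s_2, k_2) = 0xA4
s_4 = Round(s_3, k_3) = 0x3E
s_5 = Round(s_4, k_4) = 0x8C

0x8C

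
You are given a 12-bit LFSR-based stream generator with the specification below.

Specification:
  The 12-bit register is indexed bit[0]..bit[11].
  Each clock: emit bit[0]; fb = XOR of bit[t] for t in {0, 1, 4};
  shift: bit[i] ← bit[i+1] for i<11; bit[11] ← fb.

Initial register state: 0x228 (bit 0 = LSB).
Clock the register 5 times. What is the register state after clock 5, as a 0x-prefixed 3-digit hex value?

reg_0 = 0x228
clock 1: out=0, reg = 0x114
clock 2: out=0, reg = 0x88A
clock 3: out=0, reg = 0xC45
clock 4: out=1, reg = 0xE22
clock 5: out=0, reg = 0xF11

0xF11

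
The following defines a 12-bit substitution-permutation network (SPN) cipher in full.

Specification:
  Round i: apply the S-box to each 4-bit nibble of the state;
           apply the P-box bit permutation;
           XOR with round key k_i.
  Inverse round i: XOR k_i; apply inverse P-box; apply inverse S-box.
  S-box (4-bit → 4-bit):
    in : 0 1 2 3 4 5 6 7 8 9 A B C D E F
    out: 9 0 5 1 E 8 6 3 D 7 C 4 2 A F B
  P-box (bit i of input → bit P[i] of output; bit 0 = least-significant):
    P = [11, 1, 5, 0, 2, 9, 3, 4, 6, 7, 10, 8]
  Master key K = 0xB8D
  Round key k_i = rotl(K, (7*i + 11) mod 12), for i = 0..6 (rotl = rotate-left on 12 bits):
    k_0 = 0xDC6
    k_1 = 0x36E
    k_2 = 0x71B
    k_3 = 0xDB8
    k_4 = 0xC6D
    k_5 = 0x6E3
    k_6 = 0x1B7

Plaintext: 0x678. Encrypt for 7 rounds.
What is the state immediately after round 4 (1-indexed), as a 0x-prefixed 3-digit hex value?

0xFED

s_0 = plaintext = 0x678
s_1 = Round(s_0, k_0) = 0x363
s_2 = Round(s_1, k_1) = 0x926
s_3 = Round(s_2, k_2) = 0x3F5
s_4 = Round(s_3, k_3) = 0xFED
s_5 = Round(s_4, k_4) = 0xFB2
s_6 = Round(s_5, k_5) = 0xF0B
s_7 = Round(s_6, k_6) = 0x043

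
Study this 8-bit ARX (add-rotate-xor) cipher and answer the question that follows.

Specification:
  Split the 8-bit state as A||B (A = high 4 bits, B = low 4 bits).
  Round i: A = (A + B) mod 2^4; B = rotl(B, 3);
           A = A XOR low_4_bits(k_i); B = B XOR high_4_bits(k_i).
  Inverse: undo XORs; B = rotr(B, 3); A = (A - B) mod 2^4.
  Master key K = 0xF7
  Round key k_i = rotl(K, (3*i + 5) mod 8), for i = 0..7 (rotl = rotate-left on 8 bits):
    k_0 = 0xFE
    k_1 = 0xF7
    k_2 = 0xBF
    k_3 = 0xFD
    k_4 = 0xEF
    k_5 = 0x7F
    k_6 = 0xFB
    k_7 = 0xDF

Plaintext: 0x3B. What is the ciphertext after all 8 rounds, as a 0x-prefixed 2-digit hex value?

0xAB

s_0 = plaintext = 0x3B
s_1 = Round(s_0, k_0) = 0x02
s_2 = Round(s_1, k_1) = 0x5E
s_3 = Round(s_2, k_2) = 0xCC
s_4 = Round(s_3, k_3) = 0x59
s_5 = Round(s_4, k_4) = 0x12
s_6 = Round(s_5, k_5) = 0xC6
s_7 = Round(s_6, k_6) = 0x9C
s_8 = Round(s_7, k_7) = 0xAB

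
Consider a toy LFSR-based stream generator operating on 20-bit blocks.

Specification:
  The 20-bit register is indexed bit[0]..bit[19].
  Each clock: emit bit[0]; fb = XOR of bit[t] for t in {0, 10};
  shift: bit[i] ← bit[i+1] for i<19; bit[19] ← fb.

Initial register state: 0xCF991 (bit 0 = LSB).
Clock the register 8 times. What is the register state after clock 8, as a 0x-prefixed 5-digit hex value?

0xAFCF9

reg_0 = 0xCF991
clock 1: out=1, reg = 0xE7CC8
clock 2: out=0, reg = 0xF3E64
clock 3: out=0, reg = 0xF9F32
clock 4: out=0, reg = 0xFCF99
clock 5: out=1, reg = 0x7E7CC
clock 6: out=0, reg = 0xBF3E6
clock 7: out=0, reg = 0x5F9F3
clock 8: out=1, reg = 0xAFCF9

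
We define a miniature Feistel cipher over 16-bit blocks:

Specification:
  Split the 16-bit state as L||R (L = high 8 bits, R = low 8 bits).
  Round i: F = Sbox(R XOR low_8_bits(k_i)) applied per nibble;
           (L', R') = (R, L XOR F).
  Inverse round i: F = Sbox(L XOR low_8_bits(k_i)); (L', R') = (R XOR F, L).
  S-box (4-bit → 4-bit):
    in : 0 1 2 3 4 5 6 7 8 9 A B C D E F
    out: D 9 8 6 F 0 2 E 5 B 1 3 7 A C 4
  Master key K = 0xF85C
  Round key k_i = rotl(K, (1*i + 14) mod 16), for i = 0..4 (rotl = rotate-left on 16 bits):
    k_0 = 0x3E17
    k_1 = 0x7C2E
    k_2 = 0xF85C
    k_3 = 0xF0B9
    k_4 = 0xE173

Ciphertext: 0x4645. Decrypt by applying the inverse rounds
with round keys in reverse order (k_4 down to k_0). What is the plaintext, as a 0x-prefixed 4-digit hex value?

s_0 = ciphertext = 0x4645
s_1 = InvRound(s_0, k_4) = 0x2546
s_2 = InvRound(s_1, k_3) = 0xF125
s_3 = InvRound(s_2, k_2) = 0x3FF1
s_4 = InvRound(s_3, k_1) = 0x683F
s_5 = InvRound(s_4, k_0) = 0xDB68

0xDB68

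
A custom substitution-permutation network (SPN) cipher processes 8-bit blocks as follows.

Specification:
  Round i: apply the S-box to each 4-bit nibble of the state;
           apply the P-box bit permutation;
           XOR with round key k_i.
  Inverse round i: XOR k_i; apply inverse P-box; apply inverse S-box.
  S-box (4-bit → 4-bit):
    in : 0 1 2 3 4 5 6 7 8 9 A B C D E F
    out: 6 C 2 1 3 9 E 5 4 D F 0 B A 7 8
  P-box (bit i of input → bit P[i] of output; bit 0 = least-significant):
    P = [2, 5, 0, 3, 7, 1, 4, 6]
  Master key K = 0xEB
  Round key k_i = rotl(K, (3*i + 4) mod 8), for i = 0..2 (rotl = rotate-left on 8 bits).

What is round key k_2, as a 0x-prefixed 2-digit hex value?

K = 0xEB
k_0 = rotl(K, (3*0+4) mod 8) = rotl(K, 4) = 0xBE
k_1 = rotl(K, (3*1+4) mod 8) = rotl(K, 7) = 0xF5
k_2 = rotl(K, (3*2+4) mod 8) = rotl(K, 2) = 0xAF

0xAF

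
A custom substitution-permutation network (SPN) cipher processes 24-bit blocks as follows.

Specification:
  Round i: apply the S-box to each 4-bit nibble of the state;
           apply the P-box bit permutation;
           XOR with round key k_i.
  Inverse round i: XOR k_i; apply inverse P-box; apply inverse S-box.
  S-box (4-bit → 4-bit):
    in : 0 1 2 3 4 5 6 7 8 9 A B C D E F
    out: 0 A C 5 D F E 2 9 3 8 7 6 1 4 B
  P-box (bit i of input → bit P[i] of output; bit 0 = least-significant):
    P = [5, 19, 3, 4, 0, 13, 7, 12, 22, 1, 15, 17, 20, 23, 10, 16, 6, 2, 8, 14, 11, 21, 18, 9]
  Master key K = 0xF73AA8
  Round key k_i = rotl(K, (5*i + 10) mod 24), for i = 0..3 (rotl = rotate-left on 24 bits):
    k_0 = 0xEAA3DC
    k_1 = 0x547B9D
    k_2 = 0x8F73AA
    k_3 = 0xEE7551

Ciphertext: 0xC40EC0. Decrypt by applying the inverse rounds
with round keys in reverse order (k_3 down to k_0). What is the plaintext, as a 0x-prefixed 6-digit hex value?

0x7A9528

s_0 = ciphertext = 0xC40EC0
s_1 = InvRound(s_0, k_3) = 0xF20A51
s_2 = InvRound(s_1, k_2) = 0xB48955
s_3 = InvRound(s_2, k_1) = 0x18736E
s_4 = InvRound(s_3, k_0) = 0x7A9528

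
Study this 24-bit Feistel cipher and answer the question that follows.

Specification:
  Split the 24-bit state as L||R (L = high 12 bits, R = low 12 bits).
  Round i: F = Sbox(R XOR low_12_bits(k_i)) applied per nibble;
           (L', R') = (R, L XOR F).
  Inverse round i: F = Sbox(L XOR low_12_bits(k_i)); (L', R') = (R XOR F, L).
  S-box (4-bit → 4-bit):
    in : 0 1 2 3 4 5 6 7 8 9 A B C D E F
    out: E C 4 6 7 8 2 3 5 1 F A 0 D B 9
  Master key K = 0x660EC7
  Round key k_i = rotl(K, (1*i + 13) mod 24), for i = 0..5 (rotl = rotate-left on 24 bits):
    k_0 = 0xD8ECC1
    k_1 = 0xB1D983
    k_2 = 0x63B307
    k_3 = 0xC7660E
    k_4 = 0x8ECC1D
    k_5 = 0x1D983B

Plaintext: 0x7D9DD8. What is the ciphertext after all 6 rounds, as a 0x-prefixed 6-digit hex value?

s_0 = plaintext = 0x7D9DD8
s_1 = Round(s_0, k_0) = 0xDD8B18
s_2 = Round(s_1, k_1) = 0xB189C2
s_3 = Round(s_2, k_2) = 0x9C2410
s_4 = Round(s_3, k_3) = 0x410D09
s_5 = Round(s_4, k_4) = 0xD098D7
s_6 = Round(s_5, k_5) = 0x8D73B9

0x8D73B9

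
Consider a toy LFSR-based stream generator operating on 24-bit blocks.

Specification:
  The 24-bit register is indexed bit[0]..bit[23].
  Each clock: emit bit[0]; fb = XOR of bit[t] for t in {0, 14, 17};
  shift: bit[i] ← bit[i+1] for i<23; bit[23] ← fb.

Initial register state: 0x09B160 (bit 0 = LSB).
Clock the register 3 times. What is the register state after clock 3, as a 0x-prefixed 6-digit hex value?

reg_0 = 0x09B160
clock 1: out=0, reg = 0x04D8B0
clock 2: out=0, reg = 0x826C58
clock 3: out=0, reg = 0x41362C

0x41362C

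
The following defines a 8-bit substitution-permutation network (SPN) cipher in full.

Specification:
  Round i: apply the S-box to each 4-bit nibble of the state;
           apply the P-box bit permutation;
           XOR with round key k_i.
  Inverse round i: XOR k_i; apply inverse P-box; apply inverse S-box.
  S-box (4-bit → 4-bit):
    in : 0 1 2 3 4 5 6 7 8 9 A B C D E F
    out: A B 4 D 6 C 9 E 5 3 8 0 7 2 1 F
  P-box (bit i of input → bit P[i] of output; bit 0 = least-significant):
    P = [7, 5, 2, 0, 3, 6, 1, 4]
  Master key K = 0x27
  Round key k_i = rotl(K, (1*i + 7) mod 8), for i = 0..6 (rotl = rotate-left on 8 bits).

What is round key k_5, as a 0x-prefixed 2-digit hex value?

0x72

K = 0x27
k_0 = rotl(K, (1*0+7) mod 8) = rotl(K, 7) = 0x93
k_1 = rotl(K, (1*1+7) mod 8) = rotl(K, 0) = 0x27
k_2 = rotl(K, (1*2+7) mod 8) = rotl(K, 1) = 0x4E
k_3 = rotl(K, (1*3+7) mod 8) = rotl(K, 2) = 0x9C
k_4 = rotl(K, (1*4+7) mod 8) = rotl(K, 3) = 0x39
k_5 = rotl(K, (1*5+7) mod 8) = rotl(K, 4) = 0x72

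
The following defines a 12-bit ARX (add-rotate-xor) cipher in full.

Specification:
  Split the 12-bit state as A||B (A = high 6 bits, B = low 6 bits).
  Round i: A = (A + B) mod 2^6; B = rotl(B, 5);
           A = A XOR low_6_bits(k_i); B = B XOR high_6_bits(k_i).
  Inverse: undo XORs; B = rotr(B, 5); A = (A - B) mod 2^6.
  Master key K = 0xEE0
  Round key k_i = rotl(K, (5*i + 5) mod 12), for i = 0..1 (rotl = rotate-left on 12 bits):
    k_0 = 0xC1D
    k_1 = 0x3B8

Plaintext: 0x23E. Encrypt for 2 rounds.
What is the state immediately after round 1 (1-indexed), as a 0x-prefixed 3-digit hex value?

0x6EF

s_0 = plaintext = 0x23E
s_1 = Round(s_0, k_0) = 0x6EF
s_2 = Round(s_1, k_1) = 0xCB9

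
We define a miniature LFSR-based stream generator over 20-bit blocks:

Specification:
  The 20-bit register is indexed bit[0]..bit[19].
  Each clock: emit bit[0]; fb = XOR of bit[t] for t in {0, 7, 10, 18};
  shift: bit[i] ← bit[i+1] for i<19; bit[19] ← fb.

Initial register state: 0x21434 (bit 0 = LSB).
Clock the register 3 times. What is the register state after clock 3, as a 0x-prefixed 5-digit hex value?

0xA4286

reg_0 = 0x21434
clock 1: out=0, reg = 0x90A1A
clock 2: out=0, reg = 0x4850D
clock 3: out=1, reg = 0xA4286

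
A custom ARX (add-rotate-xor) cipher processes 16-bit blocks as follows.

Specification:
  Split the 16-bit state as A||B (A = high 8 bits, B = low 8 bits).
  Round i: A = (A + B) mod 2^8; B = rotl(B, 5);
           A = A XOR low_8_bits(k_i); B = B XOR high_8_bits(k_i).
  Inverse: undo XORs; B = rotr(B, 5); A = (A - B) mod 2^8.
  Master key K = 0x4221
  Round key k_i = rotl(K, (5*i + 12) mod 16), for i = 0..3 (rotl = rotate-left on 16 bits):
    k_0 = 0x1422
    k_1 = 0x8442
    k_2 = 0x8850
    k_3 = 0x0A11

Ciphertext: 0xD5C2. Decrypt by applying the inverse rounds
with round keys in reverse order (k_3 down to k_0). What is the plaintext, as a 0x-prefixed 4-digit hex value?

s_0 = ciphertext = 0xD5C2
s_1 = InvRound(s_0, k_3) = 0x7E46
s_2 = InvRound(s_1, k_2) = 0xB876
s_3 = InvRound(s_2, k_1) = 0x6397
s_4 = InvRound(s_3, k_0) = 0x251C

0x251C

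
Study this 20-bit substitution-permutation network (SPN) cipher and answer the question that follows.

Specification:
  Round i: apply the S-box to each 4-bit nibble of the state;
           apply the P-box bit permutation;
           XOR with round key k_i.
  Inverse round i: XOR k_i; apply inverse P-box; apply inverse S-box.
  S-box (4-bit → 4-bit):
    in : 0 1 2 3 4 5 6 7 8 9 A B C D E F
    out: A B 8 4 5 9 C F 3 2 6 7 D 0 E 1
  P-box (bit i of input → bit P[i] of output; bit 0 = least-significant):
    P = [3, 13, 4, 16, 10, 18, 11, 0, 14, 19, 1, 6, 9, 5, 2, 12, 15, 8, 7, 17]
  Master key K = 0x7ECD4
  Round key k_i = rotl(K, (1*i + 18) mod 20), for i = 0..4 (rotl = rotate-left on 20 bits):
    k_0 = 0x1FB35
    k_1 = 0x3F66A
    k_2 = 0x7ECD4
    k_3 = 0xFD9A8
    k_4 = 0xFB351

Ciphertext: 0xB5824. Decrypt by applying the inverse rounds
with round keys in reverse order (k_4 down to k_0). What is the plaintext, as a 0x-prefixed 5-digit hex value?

0x70F1E

s_0 = ciphertext = 0xB5824
s_1 = InvRound(s_0, k_4) = 0x8B5EA
s_2 = InvRound(s_1, k_3) = 0x2DCB0
s_3 = InvRound(s_2, k_2) = 0xDE290
s_4 = InvRound(s_3, k_1) = 0x60E84
s_5 = InvRound(s_4, k_0) = 0x70F1E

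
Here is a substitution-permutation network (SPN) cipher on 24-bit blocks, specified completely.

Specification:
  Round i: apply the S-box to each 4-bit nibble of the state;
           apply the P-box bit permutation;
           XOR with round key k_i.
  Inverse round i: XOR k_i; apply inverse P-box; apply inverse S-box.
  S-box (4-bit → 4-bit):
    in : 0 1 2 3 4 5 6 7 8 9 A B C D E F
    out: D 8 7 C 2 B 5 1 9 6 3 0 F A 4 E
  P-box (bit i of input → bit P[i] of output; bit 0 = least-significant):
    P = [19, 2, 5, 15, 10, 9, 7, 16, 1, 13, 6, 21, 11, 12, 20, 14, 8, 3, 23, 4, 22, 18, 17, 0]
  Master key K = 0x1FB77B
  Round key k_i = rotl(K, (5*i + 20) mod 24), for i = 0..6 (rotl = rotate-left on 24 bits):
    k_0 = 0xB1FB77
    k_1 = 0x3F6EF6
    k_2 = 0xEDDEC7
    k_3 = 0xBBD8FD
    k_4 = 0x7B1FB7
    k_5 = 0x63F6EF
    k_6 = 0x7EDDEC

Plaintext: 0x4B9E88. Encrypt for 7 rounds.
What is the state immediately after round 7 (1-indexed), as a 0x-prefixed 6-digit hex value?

0xEC5CF9

s_0 = plaintext = 0x4B9E88
s_1 = Round(s_0, k_0) = 0xAC6F37
s_2 = Round(s_1, k_1) = 0xC2472E
s_3 = Round(s_2, k_2) = 0x2BC96C
s_4 = Round(s_3, k_3) = 0xE52419
s_5 = Round(s_4, k_4) = 0x68268B
s_6 = Round(s_5, k_5) = 0x30EBBD
s_7 = Round(s_6, k_6) = 0xEC5CF9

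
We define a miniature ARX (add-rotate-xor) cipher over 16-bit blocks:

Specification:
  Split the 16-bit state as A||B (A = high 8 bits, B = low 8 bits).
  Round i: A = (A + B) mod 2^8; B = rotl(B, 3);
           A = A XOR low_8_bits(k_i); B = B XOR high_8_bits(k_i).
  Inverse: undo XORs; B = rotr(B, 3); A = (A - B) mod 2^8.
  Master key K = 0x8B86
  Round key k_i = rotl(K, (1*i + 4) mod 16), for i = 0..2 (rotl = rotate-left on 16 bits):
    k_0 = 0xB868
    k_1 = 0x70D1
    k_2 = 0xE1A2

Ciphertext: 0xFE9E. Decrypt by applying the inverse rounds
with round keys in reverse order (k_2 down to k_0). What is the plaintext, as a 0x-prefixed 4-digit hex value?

s_0 = ciphertext = 0xFE9E
s_1 = InvRound(s_0, k_2) = 0x6DEF
s_2 = InvRound(s_1, k_1) = 0xC9F3
s_3 = InvRound(s_2, k_0) = 0x3869

0x3869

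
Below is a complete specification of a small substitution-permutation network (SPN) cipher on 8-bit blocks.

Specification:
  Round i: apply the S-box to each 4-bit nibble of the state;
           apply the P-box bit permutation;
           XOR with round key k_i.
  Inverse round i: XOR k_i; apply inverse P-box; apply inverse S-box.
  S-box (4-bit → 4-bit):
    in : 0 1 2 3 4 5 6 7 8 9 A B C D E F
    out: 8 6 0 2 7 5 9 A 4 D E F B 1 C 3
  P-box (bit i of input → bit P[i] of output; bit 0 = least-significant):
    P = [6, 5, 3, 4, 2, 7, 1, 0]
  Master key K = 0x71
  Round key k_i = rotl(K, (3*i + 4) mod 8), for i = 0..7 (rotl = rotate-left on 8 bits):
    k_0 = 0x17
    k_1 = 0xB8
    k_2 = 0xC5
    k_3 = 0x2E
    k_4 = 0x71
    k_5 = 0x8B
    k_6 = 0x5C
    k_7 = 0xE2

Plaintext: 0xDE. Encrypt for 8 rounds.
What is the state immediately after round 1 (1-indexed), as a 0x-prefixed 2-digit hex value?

s_0 = plaintext = 0xDE
s_1 = Round(s_0, k_0) = 0x0B
s_2 = Round(s_1, k_1) = 0xC1
s_3 = Round(s_2, k_2) = 0x68
s_4 = Round(s_3, k_3) = 0x23
s_5 = Round(s_4, k_4) = 0x51
s_6 = Round(s_5, k_5) = 0xA5
s_7 = Round(s_6, k_6) = 0x97
s_8 = Round(s_7, k_7) = 0xD5

0x0B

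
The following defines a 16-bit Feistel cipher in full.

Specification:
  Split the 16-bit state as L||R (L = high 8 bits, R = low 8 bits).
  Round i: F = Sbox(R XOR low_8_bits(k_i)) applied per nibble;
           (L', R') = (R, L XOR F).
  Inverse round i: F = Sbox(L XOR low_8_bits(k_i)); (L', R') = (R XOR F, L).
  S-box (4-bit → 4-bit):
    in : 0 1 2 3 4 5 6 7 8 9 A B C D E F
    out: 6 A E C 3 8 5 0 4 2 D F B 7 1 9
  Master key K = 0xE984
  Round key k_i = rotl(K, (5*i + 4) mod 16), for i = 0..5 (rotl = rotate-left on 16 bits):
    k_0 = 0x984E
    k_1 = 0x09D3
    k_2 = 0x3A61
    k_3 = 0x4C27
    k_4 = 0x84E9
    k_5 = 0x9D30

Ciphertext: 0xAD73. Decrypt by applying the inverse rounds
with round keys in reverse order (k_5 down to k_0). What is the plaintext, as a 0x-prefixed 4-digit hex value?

s_0 = ciphertext = 0xAD73
s_1 = InvRound(s_0, k_5) = 0x54AD
s_2 = InvRound(s_1, k_4) = 0x5A54
s_3 = InvRound(s_2, k_3) = 0x535A
s_4 = InvRound(s_3, k_2) = 0x9453
s_5 = InvRound(s_4, k_1) = 0x6394
s_6 = InvRound(s_5, k_0) = 0x7363

0x7363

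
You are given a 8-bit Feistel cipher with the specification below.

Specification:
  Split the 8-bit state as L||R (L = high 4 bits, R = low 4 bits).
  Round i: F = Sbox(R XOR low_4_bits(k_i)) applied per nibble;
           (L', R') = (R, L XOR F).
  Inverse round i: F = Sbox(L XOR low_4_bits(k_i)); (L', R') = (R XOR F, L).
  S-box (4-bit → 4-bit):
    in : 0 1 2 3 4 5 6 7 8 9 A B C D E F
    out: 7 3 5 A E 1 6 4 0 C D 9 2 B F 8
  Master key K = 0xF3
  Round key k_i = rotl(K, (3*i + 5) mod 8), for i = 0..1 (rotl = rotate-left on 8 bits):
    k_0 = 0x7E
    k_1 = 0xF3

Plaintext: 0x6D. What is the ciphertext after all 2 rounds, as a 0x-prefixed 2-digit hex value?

s_0 = plaintext = 0x6D
s_1 = Round(s_0, k_0) = 0xDC
s_2 = Round(s_1, k_1) = 0xC5

0xC5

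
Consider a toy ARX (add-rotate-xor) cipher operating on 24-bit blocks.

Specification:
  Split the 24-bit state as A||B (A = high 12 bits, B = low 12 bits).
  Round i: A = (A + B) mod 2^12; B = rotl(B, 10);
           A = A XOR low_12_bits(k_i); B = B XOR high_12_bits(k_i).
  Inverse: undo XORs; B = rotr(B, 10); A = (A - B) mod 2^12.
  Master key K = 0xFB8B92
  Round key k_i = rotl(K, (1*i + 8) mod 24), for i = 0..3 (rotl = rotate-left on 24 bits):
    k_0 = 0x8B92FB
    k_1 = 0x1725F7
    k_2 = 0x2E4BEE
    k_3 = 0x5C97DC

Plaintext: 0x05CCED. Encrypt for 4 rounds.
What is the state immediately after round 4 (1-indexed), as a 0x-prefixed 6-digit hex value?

s_0 = plaintext = 0x05CCED
s_1 = Round(s_0, k_0) = 0xFB2F82
s_2 = Round(s_1, k_1) = 0xAC3A92
s_3 = Round(s_2, k_2) = 0xEBB840
s_4 = Round(s_3, k_3) = 0x1277D9

0x1277D9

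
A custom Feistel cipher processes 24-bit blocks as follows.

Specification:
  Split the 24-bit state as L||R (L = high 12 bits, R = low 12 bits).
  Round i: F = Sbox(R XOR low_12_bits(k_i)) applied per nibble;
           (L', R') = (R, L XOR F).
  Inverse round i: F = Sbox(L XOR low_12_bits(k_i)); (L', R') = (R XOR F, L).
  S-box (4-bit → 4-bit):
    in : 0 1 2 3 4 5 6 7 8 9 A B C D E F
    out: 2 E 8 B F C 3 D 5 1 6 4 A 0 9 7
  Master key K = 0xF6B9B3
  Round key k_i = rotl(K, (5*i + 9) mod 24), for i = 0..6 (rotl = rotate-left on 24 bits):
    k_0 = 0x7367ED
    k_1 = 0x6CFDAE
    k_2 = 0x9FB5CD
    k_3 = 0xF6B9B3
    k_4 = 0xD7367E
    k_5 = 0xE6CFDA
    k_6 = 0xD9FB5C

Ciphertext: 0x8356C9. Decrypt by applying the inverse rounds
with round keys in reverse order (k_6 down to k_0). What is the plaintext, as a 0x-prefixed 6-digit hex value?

0xAB2E13

s_0 = ciphertext = 0x8356C9
s_1 = InvRound(s_0, k_6) = 0xDF8835
s_2 = InvRound(s_1, k_5) = 0x0BDDF8
s_3 = InvRound(s_2, k_4) = 0xE530BD
s_4 = InvRound(s_3, k_3) = 0xD2FE53
s_5 = InvRound(s_4, k_2) = 0xBCBD2F
s_6 = InvRound(s_5, k_1) = 0xE13BCB
s_7 = InvRound(s_6, k_0) = 0xAB2E13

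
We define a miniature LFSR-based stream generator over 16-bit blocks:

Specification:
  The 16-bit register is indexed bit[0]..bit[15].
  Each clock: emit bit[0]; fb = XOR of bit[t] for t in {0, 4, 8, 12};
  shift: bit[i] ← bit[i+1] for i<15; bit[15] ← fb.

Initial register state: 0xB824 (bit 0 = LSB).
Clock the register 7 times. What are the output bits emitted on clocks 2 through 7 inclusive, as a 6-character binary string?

010010

reg_0 = 0xB824
clock 1: out=0, reg = 0xDC12
clock 2: out=0, reg = 0x6E09
clock 3: out=1, reg = 0xB704
clock 4: out=0, reg = 0x5B82
clock 5: out=0, reg = 0x2DC1
clock 6: out=1, reg = 0x16E0
clock 7: out=0, reg = 0x8B70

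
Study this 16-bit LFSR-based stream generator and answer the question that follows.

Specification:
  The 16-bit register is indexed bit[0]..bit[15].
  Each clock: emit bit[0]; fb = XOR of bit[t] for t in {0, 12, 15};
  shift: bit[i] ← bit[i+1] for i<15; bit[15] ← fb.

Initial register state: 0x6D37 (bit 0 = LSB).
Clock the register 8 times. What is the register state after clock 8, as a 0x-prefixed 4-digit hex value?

reg_0 = 0x6D37
clock 1: out=1, reg = 0xB69B
clock 2: out=1, reg = 0xDB4D
clock 3: out=1, reg = 0xEDA6
clock 4: out=0, reg = 0xF6D3
clock 5: out=1, reg = 0xFB69
clock 6: out=1, reg = 0xFDB4
clock 7: out=0, reg = 0x7EDA
clock 8: out=0, reg = 0xBF6D

0xBF6D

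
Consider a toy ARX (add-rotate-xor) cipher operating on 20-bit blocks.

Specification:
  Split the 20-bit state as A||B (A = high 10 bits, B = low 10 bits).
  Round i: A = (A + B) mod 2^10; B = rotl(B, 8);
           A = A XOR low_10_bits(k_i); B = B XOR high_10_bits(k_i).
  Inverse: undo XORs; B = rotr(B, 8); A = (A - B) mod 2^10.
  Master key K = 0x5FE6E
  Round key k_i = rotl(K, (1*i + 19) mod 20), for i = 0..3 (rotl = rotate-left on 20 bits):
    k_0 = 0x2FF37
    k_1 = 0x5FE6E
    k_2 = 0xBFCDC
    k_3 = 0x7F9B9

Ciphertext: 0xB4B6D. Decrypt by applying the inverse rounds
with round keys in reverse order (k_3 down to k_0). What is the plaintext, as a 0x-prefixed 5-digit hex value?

0x54542

s_0 = ciphertext = 0xB4B6D
s_1 = InvRound(s_0, k_3) = 0x4764E
s_2 = InvRound(s_1, k_2) = 0xBF6C4
s_3 = InvRound(s_2, k_1) = 0x692EF
s_4 = InvRound(s_3, k_0) = 0x54542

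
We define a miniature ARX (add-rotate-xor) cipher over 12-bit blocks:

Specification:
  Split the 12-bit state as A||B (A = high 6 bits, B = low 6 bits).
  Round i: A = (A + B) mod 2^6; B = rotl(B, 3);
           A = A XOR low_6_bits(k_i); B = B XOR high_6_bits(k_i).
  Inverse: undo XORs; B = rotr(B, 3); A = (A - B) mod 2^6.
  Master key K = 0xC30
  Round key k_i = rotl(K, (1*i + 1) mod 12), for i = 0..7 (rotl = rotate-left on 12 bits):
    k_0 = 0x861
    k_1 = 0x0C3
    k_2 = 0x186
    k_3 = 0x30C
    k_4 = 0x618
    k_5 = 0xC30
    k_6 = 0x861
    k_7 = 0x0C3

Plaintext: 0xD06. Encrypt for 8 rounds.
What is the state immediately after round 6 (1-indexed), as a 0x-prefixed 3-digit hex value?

s_0 = plaintext = 0xD06
s_1 = Round(s_0, k_0) = 0x6D1
s_2 = Round(s_1, k_1) = 0xBC9
s_3 = Round(s_2, k_2) = 0xF8F
s_4 = Round(s_3, k_3) = 0x075
s_5 = Round(s_4, k_4) = 0xBB6
s_6 = Round(s_5, k_5) = 0x506
s_7 = Round(s_6, k_6) = 0xED1
s_8 = Round(s_7, k_7) = 0x3C9

0x506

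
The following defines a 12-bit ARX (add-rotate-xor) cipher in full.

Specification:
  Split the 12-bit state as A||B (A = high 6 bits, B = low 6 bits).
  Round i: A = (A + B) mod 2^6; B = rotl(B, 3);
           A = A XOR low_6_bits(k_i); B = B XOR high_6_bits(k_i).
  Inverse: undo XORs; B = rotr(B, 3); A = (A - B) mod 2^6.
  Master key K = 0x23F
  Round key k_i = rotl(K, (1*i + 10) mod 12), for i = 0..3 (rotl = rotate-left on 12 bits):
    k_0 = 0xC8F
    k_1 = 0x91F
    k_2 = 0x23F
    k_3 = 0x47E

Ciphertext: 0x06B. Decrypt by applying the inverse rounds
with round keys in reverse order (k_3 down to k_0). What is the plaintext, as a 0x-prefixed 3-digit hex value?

0xF89

s_0 = ciphertext = 0x06B
s_1 = InvRound(s_0, k_3) = 0xA17
s_2 = InvRound(s_1, k_2) = 0x73B
s_3 = InvRound(s_2, k_1) = 0x23B
s_4 = InvRound(s_3, k_0) = 0xF89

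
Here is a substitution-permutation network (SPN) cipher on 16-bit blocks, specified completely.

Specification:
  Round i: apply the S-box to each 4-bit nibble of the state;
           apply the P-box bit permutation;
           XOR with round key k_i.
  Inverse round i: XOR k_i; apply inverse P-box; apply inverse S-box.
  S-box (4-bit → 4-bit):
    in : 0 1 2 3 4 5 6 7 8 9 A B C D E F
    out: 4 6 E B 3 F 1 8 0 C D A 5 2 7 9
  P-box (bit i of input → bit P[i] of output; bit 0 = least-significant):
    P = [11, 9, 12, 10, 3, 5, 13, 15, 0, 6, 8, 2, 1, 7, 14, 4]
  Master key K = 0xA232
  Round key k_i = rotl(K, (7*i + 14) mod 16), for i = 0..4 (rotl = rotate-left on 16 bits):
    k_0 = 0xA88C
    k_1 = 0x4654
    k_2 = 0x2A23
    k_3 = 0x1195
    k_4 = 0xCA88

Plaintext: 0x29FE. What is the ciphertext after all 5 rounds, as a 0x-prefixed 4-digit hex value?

s_0 = plaintext = 0x29FE
s_1 = Round(s_0, k_0) = 0x7310
s_2 = Round(s_1, k_1) = 0x7621
s_3 = Round(s_2, k_2) = 0x9812
s_4 = Round(s_3, k_3) = 0x67A5
s_5 = Round(s_4, k_4) = 0x7486

0x7486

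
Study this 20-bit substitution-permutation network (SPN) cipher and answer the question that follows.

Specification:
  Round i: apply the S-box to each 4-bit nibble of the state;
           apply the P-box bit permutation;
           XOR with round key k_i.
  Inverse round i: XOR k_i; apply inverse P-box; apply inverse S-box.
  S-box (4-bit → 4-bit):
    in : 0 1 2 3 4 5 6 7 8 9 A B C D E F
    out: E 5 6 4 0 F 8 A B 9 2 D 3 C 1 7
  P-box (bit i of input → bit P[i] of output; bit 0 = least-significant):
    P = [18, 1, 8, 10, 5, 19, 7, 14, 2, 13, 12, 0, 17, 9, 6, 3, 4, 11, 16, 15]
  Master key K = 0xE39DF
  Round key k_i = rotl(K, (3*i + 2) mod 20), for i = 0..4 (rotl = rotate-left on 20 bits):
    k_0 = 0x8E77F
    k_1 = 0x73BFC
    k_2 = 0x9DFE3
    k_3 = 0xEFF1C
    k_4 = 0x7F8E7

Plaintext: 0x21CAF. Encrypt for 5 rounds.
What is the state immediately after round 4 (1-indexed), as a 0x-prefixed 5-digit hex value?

0xA2DBB

s_0 = plaintext = 0x21CAF
s_1 = Round(s_0, k_0) = 0x7CE39
s_2 = Round(s_1, k_1) = 0x1B578
s_3 = Round(s_2, k_2) = 0x6ABBC
s_4 = Round(s_3, k_3) = 0xA2DBB
s_5 = Round(s_4, k_4) = 0x3A706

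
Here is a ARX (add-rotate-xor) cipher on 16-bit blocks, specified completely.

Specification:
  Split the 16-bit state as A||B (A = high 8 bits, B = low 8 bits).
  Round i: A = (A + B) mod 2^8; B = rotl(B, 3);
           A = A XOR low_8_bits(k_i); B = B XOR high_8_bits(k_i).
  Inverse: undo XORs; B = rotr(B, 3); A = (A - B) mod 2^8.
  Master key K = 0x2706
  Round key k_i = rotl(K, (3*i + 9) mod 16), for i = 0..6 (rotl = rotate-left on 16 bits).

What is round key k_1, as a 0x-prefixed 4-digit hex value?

K = 0x2706
k_0 = rotl(K, (3*0+9) mod 16) = rotl(K, 9) = 0x0C4E
k_1 = rotl(K, (3*1+9) mod 16) = rotl(K, 12) = 0x6270

0x6270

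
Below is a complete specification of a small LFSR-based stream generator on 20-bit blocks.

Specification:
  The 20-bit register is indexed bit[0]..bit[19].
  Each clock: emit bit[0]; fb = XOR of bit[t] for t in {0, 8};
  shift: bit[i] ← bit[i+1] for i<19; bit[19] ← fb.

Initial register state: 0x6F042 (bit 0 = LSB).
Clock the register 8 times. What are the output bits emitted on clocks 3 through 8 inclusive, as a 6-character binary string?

000010

reg_0 = 0x6F042
clock 1: out=0, reg = 0x37821
clock 2: out=1, reg = 0x9BC10
clock 3: out=0, reg = 0x4DE08
clock 4: out=0, reg = 0x26F04
clock 5: out=0, reg = 0x93782
clock 6: out=0, reg = 0xC9BC1
clock 7: out=1, reg = 0x64DE0
clock 8: out=0, reg = 0xB26F0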